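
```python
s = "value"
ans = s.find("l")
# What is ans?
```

Trace:
`s = "value"` → s = 'value'
`ans = s.find("l")` → ans = 2
So ans = 2

Answer: 2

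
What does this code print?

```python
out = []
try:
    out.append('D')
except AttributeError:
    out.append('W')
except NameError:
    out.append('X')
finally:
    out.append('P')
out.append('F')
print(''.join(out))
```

Execution trace: 'D' (try body, no exception) → 'P' (finally) → 'F' (after the try/except). Output: DPF

Answer: DPF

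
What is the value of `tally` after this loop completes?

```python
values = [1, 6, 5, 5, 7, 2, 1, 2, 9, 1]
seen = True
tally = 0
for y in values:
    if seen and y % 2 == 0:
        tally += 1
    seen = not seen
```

Count even values at even positions
`tally` takes the values: 0

Answer: 0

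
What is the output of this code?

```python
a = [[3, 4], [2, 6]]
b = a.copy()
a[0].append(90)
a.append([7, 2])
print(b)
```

Key concept: shallow copy with nested lists.
Step by step:
`a = [[3, 4], [2, 6]]` → a = [[3, 4], [2, 6]]
`b = a.copy()` → b = [[3, 4], [2, 6]]
`a[0].append(90)` → a = [[3, 4, 90], [2, 6]]; b = [[3, 4, 90], [2, 6]]
`a.append([7, 2])` → a = [[3, 4, 90], [2, 6], [7, 2]]
`print(b)` → prints [[3, 4, 90], [2, 6]]

Answer: [[3, 4, 90], [2, 6]]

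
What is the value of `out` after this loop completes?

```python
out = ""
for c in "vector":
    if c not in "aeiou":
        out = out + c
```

Remove vowels from 'vector'
`out` takes the values: "" → "v" → "vc" → "vct" → "vctr"

Answer: "vctr"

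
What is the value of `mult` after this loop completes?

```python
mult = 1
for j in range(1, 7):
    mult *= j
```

6! = 720
`mult` takes the values: 1 → 2 → 6 → 24 → 120 → 720

Answer: 720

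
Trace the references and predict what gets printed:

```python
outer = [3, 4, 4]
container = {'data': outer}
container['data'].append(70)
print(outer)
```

Key concept: dict holds reference to list.
Step by step:
`outer = [3, 4, 4]` → outer = [3, 4, 4]
`container = {'data': outer}` → container = {'data': [3, 4, 4]}
`container['data'].append(70)` → outer = [3, 4, 4, 70]; container = {'data': [3, 4, 4, 70]}
`print(outer)` → prints [3, 4, 4, 70]

Answer: [3, 4, 4, 70]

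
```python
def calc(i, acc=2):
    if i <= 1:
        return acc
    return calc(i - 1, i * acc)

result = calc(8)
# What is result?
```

Accumulator trace (n, acc): (8, 2) -> (7, 16) -> (6, 112) -> (5, 672) -> (4, 3360) -> (3, 13440) -> (2, 40320) -> (1, 80640) -> return 80640

Answer: 80640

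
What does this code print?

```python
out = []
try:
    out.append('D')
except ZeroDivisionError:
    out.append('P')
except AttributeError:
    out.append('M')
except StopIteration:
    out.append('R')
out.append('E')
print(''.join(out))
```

Execution trace: 'D' (try body, no exception) → 'E' (after the try/except). Output: DE

Answer: DE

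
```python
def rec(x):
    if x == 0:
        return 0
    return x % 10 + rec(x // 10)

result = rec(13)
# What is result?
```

Sum of digits of 13: 3 + 1 = 4

Answer: 4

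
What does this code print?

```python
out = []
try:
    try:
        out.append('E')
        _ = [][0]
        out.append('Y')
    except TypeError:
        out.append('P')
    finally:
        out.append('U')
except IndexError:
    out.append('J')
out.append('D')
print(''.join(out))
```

Execution trace: 'E' (try body) → 'U' (finally) → 'J' (outer except IndexError) → 'D' (after the try/except). Output: EUJD

Answer: EUJD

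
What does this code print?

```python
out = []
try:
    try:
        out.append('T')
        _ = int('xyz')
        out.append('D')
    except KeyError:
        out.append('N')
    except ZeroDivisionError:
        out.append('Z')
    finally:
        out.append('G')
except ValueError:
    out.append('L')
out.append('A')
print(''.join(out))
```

Execution trace: 'T' (try body) → 'G' (finally) → 'L' (outer except ValueError) → 'A' (after the try/except). Output: TGLA

Answer: TGLA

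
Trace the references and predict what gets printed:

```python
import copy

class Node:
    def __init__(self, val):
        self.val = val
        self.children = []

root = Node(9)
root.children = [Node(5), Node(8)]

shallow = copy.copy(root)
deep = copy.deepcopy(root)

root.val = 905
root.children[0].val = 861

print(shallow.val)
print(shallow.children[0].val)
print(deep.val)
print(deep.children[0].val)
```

Key concept: deep copy with custom objects.
Step by step:
`root = Node(9)` → root = Node(val=9, children=[])
`root.children = [Node(5), Node(8)]` → root = Node(val=9, children=[Node(val=5, children=[]), Node(val=8, children=[])])
`shallow = copy.copy(root)` → shallow = Node(val=9, children=[Node(val=5, children=[]), Node(val=8, children=[])])
`deep = copy.deepcopy(root)` → deep = Node(val=9, children=[Node(val=5, children=[]), Node(val=8, children=[])])
`root.val = 905` → root = Node(val=905, children=[Node(val=5, children=[]), Node(val=8, children=[])])
`root.children[0].val = 861` → root = Node(val=905, children=[Node(val=861, children=[]), Node(val=8, children=[])]); shallow = Node(val=9, children=[Node(val=861, children=[]), Node(val=8, children=[])])
`print(shallow.val)` → prints 9
`print(shallow.children[0].val)` → prints 861
`print(deep.val)` → prints 9
`print(deep.children[0].val)` → prints 5

Answer:
9
861
9
5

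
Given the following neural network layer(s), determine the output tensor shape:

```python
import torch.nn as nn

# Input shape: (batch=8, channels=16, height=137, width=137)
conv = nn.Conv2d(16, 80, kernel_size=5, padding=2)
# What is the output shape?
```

Input: (8, 16, 137, 137) -> Output: (8, 80, 137, 137)

Answer: (8, 80, 137, 137)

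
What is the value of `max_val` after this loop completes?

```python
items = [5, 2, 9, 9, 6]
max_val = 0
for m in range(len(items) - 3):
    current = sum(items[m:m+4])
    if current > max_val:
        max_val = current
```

Max sum of 4-element window in [5, 2, 9, 9, 6]
`max_val` takes the values: 0 → 25 → 26

Answer: 26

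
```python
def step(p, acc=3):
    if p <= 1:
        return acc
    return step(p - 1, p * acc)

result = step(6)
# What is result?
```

Accumulator trace (n, acc): (6, 3) -> (5, 18) -> (4, 90) -> (3, 360) -> (2, 1080) -> (1, 2160) -> return 2160

Answer: 2160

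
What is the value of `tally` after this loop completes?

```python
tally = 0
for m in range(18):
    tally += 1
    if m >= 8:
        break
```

Loop breaks when m reaches 8, tally is 9
`tally` takes the values: 0 → 1 → 2 → 3 → 4 → 5 → 6 → 7 → 8 → 9

Answer: 9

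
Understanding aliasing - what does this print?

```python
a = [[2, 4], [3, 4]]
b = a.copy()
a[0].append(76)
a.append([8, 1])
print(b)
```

Key concept: shallow copy with nested lists.
Step by step:
`a = [[2, 4], [3, 4]]` → a = [[2, 4], [3, 4]]
`b = a.copy()` → b = [[2, 4], [3, 4]]
`a[0].append(76)` → a = [[2, 4, 76], [3, 4]]; b = [[2, 4, 76], [3, 4]]
`a.append([8, 1])` → a = [[2, 4, 76], [3, 4], [8, 1]]
`print(b)` → prints [[2, 4, 76], [3, 4]]

Answer: [[2, 4, 76], [3, 4]]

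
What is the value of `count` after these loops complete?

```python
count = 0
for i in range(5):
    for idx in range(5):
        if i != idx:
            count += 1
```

5² - 5 (exclude diagonal)
`count` takes the values: 0 → 1 → 2 → 3 → 4 → 5 → 6 → 7 → 8 → 9 → 10 → 11 → 12 → 13 → 14 → 15 → 16 → 17 → 18 → 19 → 20

Answer: 20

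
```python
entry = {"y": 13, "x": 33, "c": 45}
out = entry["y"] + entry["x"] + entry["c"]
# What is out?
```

Trace:
`entry = {"y": 13, "x": 33, "c": 45}` → entry = {'y': 13, 'x': 33, 'c': 45}
`out = entry["y"] + entry["x"] + entry["c"]` → out = 91
So out = 91

Answer: 91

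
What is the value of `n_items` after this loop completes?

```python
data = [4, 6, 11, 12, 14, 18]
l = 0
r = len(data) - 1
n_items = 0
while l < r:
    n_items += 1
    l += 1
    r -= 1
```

Iterations until pointers meet (list length 6)
`n_items` takes the values: 0 → 1 → 2 → 3

Answer: 3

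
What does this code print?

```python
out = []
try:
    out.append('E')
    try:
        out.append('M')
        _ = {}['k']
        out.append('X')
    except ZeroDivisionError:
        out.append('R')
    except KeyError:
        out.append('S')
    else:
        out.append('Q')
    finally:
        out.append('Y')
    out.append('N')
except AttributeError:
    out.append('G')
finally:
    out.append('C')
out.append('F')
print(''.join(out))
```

Execution trace: 'E' (try body) → 'M' (inner try body) → 'S' (inner except KeyError) → 'Y' (inner finally) → 'N' (try body, no exception) → 'C' (finally) → 'F' (after the try/except). Output: EMSYNCF

Answer: EMSYNCF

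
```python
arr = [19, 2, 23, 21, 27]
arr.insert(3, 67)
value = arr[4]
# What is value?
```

Trace:
`arr = [19, 2, 23, 21, 27]` → arr = [19, 2, 23, 21, 27]
`arr.insert(3, 67)` → arr = [19, 2, 23, 67, 21, 27]
`value = arr[4]` → value = 21
So value = 21

Answer: 21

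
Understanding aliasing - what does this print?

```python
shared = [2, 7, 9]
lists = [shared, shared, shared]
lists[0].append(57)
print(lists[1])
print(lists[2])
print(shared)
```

Key concept: list of same reference.
Step by step:
`shared = [2, 7, 9]` → shared = [2, 7, 9]
`lists = [shared, shared, shared]` → lists = [[2, 7, 9], [2, 7, 9], [2, 7, 9]]
`lists[0].append(57)` → shared = [2, 7, 9, 57]; lists = [[2, 7, 9, 57], [2, 7, 9, 57], [2, 7, 9, 57]]
`print(lists[1])` → prints [2, 7, 9, 57]
`print(lists[2])` → prints [2, 7, 9, 57]
`print(shared)` → prints [2, 7, 9, 57]

Answer:
[2, 7, 9, 57]
[2, 7, 9, 57]
[2, 7, 9, 57]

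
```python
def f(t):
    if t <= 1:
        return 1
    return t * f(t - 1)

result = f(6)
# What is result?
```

f(6) = 6 * 5 * 4 * 3 * 2 * 1 = 720

Answer: 720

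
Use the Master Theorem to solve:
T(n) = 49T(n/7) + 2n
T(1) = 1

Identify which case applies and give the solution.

a=49, b=7, f(n)=2n. log_7(49) = 2. Since c=1 < 2, Case 1 applies: T(n) = Θ(n^log_b(a)) = O(n^2).

Answer: O(n^2) - Case 1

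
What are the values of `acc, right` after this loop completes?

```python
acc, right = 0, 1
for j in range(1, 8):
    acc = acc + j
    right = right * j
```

Sum and factorial of 1 to 7
`acc, right` takes the values: (0, 1) → (1, 1) → (3, 1) → (3, 2) → (6, 2) → (6, 6) → (10, 6) → (10, 24) → (15, 24) → (15, 120) → (21, 120) → (21, 720) → (28, 720) → (28, 5040)

Answer: 28, 5040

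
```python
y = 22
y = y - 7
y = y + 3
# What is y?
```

Trace:
`y = 22` → y = 22
`y = y - 7` → y = 15
`y = y + 3` → y = 18
So y = 18

Answer: 18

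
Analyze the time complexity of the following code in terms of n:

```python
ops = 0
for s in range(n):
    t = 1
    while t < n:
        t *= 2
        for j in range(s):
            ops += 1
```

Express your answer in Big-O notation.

Each loop level contributes: n × log n × n. Multiplying the contributions gives O(n^2 log n).

Answer: O(n^2 log n)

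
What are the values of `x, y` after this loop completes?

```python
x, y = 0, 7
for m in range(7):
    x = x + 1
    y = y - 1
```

x goes 0→7, y goes 7→0
`x, y` takes the values: (0, 7) → (1, 7) → (1, 6) → (2, 6) → (2, 5) → (3, 5) → (3, 4) → (4, 4) → (4, 3) → (5, 3) → (5, 2) → (6, 2) → (6, 1) → (7, 1) → (7, 0)

Answer: 7, 0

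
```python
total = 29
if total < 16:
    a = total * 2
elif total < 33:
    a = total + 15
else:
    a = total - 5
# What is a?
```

Trace:
`total = 29` → total = 29
`if total < 16: ...` → total < 16 is False, total < 33 is True → a = 44
So a = 44

Answer: 44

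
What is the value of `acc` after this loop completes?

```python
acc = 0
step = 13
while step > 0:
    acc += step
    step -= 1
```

Sum 13 down to 1
`acc` takes the values: 0 → 13 → 25 → 36 → 46 → 55 → 63 → 70 → 76 → 81 → 85 → 88 → 90 → 91

Answer: 91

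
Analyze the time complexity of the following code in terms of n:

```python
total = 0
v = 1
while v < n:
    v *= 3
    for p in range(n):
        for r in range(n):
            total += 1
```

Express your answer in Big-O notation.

Each loop level contributes: log n × n × n. Multiplying the contributions gives O(n^2 log n).

Answer: O(n^2 log n)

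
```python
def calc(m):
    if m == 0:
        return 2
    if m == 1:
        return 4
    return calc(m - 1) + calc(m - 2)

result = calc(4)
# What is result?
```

Build up from base cases: calc(0)=2, calc(1)=4, calc(2)=6, calc(3)=10, calc(4)=16

Answer: 16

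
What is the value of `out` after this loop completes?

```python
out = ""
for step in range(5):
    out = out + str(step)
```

Concatenate digits 0 to 4
`out` takes the values: "" → "0" → "01" → "012" → "0123" → "01234"

Answer: "01234"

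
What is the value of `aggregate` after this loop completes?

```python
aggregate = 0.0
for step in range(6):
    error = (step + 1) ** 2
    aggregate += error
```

Sum of squared losses 1² + 2² + ... + 6²
`aggregate` takes the values: 0.0 → 1.0 → 5.0 → 14.0 → 30.0 → 55.0 → 91.0

Answer: 91.0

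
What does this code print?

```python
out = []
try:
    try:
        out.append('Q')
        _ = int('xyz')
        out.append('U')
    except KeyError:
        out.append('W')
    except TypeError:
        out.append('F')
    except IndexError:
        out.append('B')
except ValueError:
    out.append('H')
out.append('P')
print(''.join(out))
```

Execution trace: 'Q' (try body) → 'H' (outer except ValueError) → 'P' (after the try/except). Output: QHP

Answer: QHP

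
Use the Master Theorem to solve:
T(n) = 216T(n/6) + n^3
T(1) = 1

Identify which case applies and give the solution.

a=216, b=6, f(n)=n^3. log_6(216) = 3. Since c=3 = 3, Case 2 applies: T(n) = Θ(n^log_b(a) · log n) = O(n^3 log n).

Answer: O(n^3 log n) - Case 2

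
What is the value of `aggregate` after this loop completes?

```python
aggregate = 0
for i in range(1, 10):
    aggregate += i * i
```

Sum of squares 1² to 9² = 285
`aggregate` takes the values: 0 → 1 → 5 → 14 → 30 → 55 → 91 → 140 → 204 → 285

Answer: 285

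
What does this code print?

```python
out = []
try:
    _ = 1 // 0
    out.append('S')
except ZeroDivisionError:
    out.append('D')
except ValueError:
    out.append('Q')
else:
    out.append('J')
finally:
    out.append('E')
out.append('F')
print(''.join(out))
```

Execution trace: 'D' (except ZeroDivisionError) → 'E' (finally) → 'F' (after the try/except). Output: DEF

Answer: DEF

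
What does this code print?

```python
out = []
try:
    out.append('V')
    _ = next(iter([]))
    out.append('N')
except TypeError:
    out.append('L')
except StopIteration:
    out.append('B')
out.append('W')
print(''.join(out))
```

Execution trace: 'V' (try body) → 'B' (except StopIteration) → 'W' (after the try/except). Output: VBW

Answer: VBW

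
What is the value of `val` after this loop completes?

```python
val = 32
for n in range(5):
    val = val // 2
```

Halve 5 times: 32 // 2^5 = 1
`val` takes the values: 32 → 16 → 8 → 4 → 2 → 1

Answer: 1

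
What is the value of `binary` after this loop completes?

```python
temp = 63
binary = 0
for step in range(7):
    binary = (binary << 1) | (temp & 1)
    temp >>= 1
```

Reverse lowest 7 bits of 63
`binary` takes the values: 0 → 1 → 3 → 7 → 15 → 31 → 63 → 126

Answer: 126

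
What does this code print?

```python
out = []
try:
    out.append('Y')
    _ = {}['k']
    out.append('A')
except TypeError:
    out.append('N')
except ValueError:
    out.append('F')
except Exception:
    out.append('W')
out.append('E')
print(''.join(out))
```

Execution trace: 'Y' (try body) → 'W' (except Exception) → 'E' (after the try/except). Output: YWE

Answer: YWE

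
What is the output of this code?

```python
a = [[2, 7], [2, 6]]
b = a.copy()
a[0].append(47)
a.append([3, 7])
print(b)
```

Key concept: shallow copy with nested lists.
Step by step:
`a = [[2, 7], [2, 6]]` → a = [[2, 7], [2, 6]]
`b = a.copy()` → b = [[2, 7], [2, 6]]
`a[0].append(47)` → a = [[2, 7, 47], [2, 6]]; b = [[2, 7, 47], [2, 6]]
`a.append([3, 7])` → a = [[2, 7, 47], [2, 6], [3, 7]]
`print(b)` → prints [[2, 7, 47], [2, 6]]

Answer: [[2, 7, 47], [2, 6]]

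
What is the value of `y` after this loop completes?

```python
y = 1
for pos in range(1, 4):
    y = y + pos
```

Start at 1, add 1 through 3
`y` takes the values: 1 → 2 → 4 → 7

Answer: 7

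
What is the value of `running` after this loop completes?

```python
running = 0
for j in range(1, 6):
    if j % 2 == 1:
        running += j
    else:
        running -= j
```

Add odd, subtract even
`running` takes the values: 0 → 1 → -1 → 2 → -2 → 3

Answer: 3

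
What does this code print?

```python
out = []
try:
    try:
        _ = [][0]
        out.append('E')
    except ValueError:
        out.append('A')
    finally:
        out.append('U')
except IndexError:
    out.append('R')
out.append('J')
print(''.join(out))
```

Execution trace: 'U' (finally) → 'R' (outer except IndexError) → 'J' (after the try/except). Output: URJ

Answer: URJ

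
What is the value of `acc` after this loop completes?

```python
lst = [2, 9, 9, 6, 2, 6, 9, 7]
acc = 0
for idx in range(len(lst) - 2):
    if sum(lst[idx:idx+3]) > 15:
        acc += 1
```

Count windows with sum > 15
`acc` takes the values: 0 → 1 → 2 → 3 → 4 → 5

Answer: 5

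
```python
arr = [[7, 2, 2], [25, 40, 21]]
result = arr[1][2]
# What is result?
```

Trace:
`arr = [[7, 2, 2], [25, 40, 21]]` → arr = [[7, 2, 2], [25, 40, 21]]
`result = arr[1][2]` → result = 21
So result = 21

Answer: 21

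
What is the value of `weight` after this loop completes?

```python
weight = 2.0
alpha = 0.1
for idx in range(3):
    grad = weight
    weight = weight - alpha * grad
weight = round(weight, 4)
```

Gradient descent: w = 2.0 * (1 - 0.1)^3
`weight` takes the values: 2.0 → 1.8 → 1.62 → 1.458

Answer: 1.458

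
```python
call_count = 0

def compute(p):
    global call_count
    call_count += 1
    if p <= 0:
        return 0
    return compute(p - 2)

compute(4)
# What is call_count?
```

Linear recursion stepping by 2: 3 calls from p=4 down to ≤0.

Answer: 3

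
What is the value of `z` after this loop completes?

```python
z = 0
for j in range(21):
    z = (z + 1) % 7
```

Increment mod 7, 21 times = 0
`z` takes the values: 0 → 1 → 2 → 3 → 4 → 5 → 6 → 0 → 1 → 2 → 3 → 4 → 5 → 6 → 0 → 1 → 2 → 3 → 4 → 5 → 6 → 0

Answer: 0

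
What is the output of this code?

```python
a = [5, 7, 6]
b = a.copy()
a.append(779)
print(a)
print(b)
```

Key concept: list.copy() creates independent copy.
Step by step:
`a = [5, 7, 6]` → a = [5, 7, 6]
`b = a.copy()` → b = [5, 7, 6]
`a.append(779)` → a = [5, 7, 6, 779]
`print(a)` → prints [5, 7, 6, 779]
`print(b)` → prints [5, 7, 6]

Answer:
[5, 7, 6, 779]
[5, 7, 6]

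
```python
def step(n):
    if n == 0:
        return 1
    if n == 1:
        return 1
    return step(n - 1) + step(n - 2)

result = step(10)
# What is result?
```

Build up from base cases: step(0)=1, step(1)=1, step(2)=2, step(3)=3, step(4)=5, step(5)=8, step(6)=13, ..., step(10)=89

Answer: 89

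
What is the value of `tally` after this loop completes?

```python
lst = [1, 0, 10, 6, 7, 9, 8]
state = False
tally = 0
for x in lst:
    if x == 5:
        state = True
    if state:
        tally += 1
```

Count elements after first 5 in [1, 0, 10, 6, 7, 9, 8]
`tally` takes the values: 0

Answer: 0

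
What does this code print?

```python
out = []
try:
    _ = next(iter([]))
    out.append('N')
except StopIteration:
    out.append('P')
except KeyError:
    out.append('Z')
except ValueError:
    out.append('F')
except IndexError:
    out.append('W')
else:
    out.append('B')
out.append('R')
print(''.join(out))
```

Execution trace: 'P' (except StopIteration) → 'R' (after the try/except). Output: PR

Answer: PR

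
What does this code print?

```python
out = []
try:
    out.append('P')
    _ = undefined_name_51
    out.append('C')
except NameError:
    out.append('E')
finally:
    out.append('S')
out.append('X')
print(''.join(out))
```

Execution trace: 'P' (try body) → 'E' (except NameError) → 'S' (finally) → 'X' (after the try/except). Output: PESX

Answer: PESX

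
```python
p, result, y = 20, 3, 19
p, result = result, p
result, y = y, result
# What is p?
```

Trace:
`p, result, y = 20, 3, 19` → p = 20; result = 3; y = 19
`p, result = result, p` → p = 3; result = 20
`result, y = y, result` → result = 19; y = 20
So p = 3

Answer: 3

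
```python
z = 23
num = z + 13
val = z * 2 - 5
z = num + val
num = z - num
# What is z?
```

Trace:
`z = 23` → z = 23
`num = z + 13` → num = 36
`val = z * 2 - 5` → val = 41
`z = num + val` → z = 77
`num = z - num` → num = 41
So z = 77

Answer: 77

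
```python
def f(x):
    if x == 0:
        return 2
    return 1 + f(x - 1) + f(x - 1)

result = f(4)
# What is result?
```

f(x) = 1 + 2·f(x-1), f(0)=2. Closed form: (2+1)·2^4 - 1 = 47.

Answer: 47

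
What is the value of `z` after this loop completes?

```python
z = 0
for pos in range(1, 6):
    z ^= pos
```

XOR of 1 to 5
`z` takes the values: 0 → 1 → 3 → 0 → 4 → 1

Answer: 1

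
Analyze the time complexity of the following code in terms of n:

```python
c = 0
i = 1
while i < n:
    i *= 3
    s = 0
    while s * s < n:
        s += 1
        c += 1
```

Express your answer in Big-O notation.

Each loop level contributes: log n × √n. Multiplying the contributions gives O(√n log n).

Answer: O(√n log n)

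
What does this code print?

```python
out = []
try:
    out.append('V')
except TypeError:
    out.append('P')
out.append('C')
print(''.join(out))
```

Execution trace: 'V' (try body, no exception) → 'C' (after the try/except). Output: VC

Answer: VC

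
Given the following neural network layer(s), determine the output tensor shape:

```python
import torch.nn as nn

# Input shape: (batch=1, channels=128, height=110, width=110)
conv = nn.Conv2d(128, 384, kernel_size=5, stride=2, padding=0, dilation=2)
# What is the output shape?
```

Input: (1, 128, 110, 110) -> Output: (1, 384, 51, 51)

Answer: (1, 384, 51, 51)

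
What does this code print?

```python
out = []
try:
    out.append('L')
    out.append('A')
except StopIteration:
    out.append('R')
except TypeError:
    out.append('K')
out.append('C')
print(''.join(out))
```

Execution trace: 'L' (try body) → 'A' (try body, no exception) → 'C' (after the try/except). Output: LAC

Answer: LAC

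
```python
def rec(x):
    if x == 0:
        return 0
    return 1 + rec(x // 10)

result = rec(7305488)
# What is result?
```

Count of digits of 7305488: 7

Answer: 7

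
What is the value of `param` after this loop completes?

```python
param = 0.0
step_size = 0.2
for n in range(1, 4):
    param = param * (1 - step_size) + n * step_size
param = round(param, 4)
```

Moving average with lr=0.2
`param` takes the values: 0.0 → 0.2 → 0.56 → 1.048

Answer: 1.048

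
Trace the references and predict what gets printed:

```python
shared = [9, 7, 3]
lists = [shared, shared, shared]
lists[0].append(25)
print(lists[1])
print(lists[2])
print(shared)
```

Key concept: list of same reference.
Step by step:
`shared = [9, 7, 3]` → shared = [9, 7, 3]
`lists = [shared, shared, shared]` → lists = [[9, 7, 3], [9, 7, 3], [9, 7, 3]]
`lists[0].append(25)` → shared = [9, 7, 3, 25]; lists = [[9, 7, 3, 25], [9, 7, 3, 25], [9, 7, 3, 25]]
`print(lists[1])` → prints [9, 7, 3, 25]
`print(lists[2])` → prints [9, 7, 3, 25]
`print(shared)` → prints [9, 7, 3, 25]

Answer:
[9, 7, 3, 25]
[9, 7, 3, 25]
[9, 7, 3, 25]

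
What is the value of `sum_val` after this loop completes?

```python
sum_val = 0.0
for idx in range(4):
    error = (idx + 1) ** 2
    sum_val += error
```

Sum of squared losses 1² + 2² + ... + 4²
`sum_val` takes the values: 0.0 → 1.0 → 5.0 → 14.0 → 30.0

Answer: 30.0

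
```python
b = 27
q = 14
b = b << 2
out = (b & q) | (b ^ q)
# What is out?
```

Trace:
`b = 27` → b = 27
`q = 14` → q = 14
`b = b << 2` → b = 108
`out = (b & q) | (b ^ q)` → out = 110
So out = 110

Answer: 110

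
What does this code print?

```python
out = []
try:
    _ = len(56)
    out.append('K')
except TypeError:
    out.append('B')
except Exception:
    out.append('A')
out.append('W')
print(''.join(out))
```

Execution trace: 'B' (except TypeError) → 'W' (after the try/except). Output: BW

Answer: BW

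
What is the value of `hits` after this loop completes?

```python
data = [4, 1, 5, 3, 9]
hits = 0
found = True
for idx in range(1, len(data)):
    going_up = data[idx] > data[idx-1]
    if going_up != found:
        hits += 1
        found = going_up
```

Count direction changes in [4, 1, 5, 3, 9]
`hits` takes the values: 0 → 1 → 2 → 3 → 4

Answer: 4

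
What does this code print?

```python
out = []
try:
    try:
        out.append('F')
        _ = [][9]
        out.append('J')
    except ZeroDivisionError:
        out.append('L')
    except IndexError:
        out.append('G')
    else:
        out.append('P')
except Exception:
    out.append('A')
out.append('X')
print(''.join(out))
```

Execution trace: 'F' (inner try body) → 'G' (inner except IndexError) → 'X' (after the try/except). Output: FGX

Answer: FGX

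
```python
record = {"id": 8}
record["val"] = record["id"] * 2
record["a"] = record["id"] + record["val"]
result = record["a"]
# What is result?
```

Trace:
`record = {"id": 8}` → record = {'id': 8}
`record["val"] = record["id"] * 2` → record = {'id': 8, 'val': 16}
`record["a"] = record["id"] + record["val"]` → record = {'id': 8, 'val': 16, 'a': 24}
`result = record["a"]` → result = 24
So result = 24

Answer: 24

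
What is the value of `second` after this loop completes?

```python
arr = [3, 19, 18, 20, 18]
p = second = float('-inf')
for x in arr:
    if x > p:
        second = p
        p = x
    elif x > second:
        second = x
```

Second largest (with repeats) in [3, 19, 18, 20, 18]
`second` takes the values: -inf → 3 → 18 → 19

Answer: 19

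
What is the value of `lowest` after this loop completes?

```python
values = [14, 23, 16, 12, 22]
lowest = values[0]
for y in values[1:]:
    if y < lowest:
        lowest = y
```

Minimum of [14, 23, 16, 12, 22]
`lowest` takes the values: 14 → 12

Answer: 12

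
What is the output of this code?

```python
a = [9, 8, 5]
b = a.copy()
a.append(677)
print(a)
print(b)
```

Key concept: list.copy() creates independent copy.
Step by step:
`a = [9, 8, 5]` → a = [9, 8, 5]
`b = a.copy()` → b = [9, 8, 5]
`a.append(677)` → a = [9, 8, 5, 677]
`print(a)` → prints [9, 8, 5, 677]
`print(b)` → prints [9, 8, 5]

Answer:
[9, 8, 5, 677]
[9, 8, 5]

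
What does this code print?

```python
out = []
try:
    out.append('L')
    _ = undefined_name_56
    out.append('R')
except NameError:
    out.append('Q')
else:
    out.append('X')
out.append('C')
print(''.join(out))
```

Execution trace: 'L' (try body) → 'Q' (except NameError) → 'C' (after the try/except). Output: LQC

Answer: LQC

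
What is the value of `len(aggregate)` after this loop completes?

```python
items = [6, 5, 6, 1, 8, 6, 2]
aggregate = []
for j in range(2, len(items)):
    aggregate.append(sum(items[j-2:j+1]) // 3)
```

Number of 3-element averages
`aggregate` takes the values: [] → [5] → [5, 4] → [5, 4, 5] → [5, 4, 5, 5] → [5, 4, 5, 5, 5]
So `len(aggregate)` = 5

Answer: 5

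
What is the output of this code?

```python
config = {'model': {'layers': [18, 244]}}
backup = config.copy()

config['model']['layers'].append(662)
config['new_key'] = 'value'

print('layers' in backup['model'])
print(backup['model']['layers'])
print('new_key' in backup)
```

Key concept: shallow copy gotcha with nested dict.
Step by step:
`config = {'model': {'layers': [18, 244]}}` → config = {'model': {'layers': [18, 244]}}
`backup = config.copy()` → backup = {'model': {'layers': [18, 244]}}
`config['model']['layers'].append(662)` → config = {'model': {'layers': [18, 244, 662]}}; backup = {'model': {'layers': [18, 244, 662]}}
`config['new_key'] = 'value'` → config = {'model': {'layers': [18, 244, 662]}, 'new_key': 'value'}
`print('layers' in backup['model'])` → prints True
`print(backup['model']['layers'])` → prints [18, 244, 662]
`print('new_key' in backup)` → prints False

Answer:
True
[18, 244, 662]
False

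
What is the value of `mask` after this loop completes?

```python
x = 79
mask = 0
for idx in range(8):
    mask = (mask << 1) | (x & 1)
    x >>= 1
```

Reverse lowest 8 bits of 79
`mask` takes the values: 0 → 1 → 3 → 7 → 15 → 30 → 60 → 121 → 242

Answer: 242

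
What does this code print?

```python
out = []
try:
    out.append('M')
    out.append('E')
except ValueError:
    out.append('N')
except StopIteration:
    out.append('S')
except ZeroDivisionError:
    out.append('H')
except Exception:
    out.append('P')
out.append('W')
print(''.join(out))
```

Execution trace: 'M' (try body) → 'E' (try body, no exception) → 'W' (after the try/except). Output: MEW

Answer: MEW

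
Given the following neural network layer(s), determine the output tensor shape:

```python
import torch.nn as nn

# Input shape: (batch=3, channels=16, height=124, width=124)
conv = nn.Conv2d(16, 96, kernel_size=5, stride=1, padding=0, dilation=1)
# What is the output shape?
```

Input: (3, 16, 124, 124) -> Output: (3, 96, 120, 120)

Answer: (3, 96, 120, 120)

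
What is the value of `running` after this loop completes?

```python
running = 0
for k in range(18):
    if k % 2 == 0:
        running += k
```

Sum of even numbers 0 to 17
`running` takes the values: 0 → 2 → 6 → 12 → 20 → 30 → 42 → 56 → 72

Answer: 72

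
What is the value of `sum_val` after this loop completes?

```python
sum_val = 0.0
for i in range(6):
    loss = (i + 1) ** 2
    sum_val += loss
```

Sum of squared losses 1² + 2² + ... + 6²
`sum_val` takes the values: 0.0 → 1.0 → 5.0 → 14.0 → 30.0 → 55.0 → 91.0

Answer: 91.0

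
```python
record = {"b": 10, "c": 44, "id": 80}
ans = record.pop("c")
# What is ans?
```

Trace:
`record = {"b": 10, "c": 44, "id": 80}` → record = {'b': 10, 'c': 44, 'id': 80}
`ans = record.pop("c")` → record = {'b': 10, 'id': 80}; ans = 44
So ans = 44

Answer: 44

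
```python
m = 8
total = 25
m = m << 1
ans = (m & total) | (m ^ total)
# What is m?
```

Trace:
`m = 8` → m = 8
`total = 25` → total = 25
`m = m << 1` → m = 16
`ans = (m & total) | (m ^ total)` → ans = 25
So m = 16

Answer: 16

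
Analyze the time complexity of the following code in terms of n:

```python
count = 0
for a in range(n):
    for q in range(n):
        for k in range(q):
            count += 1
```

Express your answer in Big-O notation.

Each loop level contributes: n × n × n. Multiplying the contributions gives O(n^3).

Answer: O(n^3)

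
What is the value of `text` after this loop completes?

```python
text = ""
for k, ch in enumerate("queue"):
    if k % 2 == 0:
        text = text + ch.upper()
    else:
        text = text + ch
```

Uppercase even positions in 'queue'
`text` takes the values: "" → "Q" → "Qu" → "QuE" → "QuEu" → "QuEuE"

Answer: "QuEuE"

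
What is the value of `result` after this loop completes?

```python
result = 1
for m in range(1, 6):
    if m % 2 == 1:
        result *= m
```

Product of odd numbers 1 to 5
`result` takes the values: 1 → 3 → 15

Answer: 15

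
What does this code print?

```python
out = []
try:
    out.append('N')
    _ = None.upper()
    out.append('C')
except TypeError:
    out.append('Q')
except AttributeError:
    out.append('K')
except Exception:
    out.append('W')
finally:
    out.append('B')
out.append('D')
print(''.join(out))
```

Execution trace: 'N' (try body) → 'K' (except AttributeError) → 'B' (finally) → 'D' (after the try/except). Output: NKBD

Answer: NKBD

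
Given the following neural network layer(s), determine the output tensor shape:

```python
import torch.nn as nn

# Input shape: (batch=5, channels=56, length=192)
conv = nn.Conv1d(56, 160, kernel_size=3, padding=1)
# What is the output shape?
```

Input: (5, 56, 192) -> Output: (5, 160, 192)

Answer: (5, 160, 192)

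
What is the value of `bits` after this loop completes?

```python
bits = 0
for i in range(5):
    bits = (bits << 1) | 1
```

Build 5 consecutive 1-bits: 0b11111
`bits` takes the values: 0 → 1 → 3 → 7 → 15 → 31

Answer: 31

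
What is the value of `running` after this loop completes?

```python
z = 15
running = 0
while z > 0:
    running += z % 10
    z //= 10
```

Sum digits of 15
`running` takes the values: 0 → 5 → 6

Answer: 6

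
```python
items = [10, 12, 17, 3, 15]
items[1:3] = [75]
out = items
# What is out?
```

Trace:
`items = [10, 12, 17, 3, 15]` → items = [10, 12, 17, 3, 15]
`items[1:3] = [75]` → items = [10, 75, 3, 15]
`out = items` → out = [10, 75, 3, 15]
So out = [10, 75, 3, 15]

Answer: [10, 75, 3, 15]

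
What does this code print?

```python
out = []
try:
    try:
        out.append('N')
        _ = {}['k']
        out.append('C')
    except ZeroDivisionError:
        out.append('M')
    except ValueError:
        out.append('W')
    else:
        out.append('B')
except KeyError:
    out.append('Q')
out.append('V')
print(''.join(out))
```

Execution trace: 'N' (try body) → 'Q' (outer except KeyError) → 'V' (after the try/except). Output: NQV

Answer: NQV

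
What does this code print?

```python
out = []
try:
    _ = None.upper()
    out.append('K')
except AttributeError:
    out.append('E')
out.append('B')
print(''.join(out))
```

Execution trace: 'E' (except AttributeError) → 'B' (after the try/except). Output: EB

Answer: EB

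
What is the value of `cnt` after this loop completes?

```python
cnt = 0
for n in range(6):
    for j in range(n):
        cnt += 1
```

Triangle number: 0+1+2+...+5
`cnt` takes the values: 0 → 1 → 2 → 3 → 4 → 5 → 6 → 7 → 8 → 9 → 10 → 11 → 12 → 13 → 14 → 15

Answer: 15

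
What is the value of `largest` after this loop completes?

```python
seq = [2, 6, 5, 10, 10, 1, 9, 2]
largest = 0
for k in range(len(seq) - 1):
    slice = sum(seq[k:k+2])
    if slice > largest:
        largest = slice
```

Max sum of 2-element window in [2, 6, 5, 10, 10, 1, 9, 2]
`largest` takes the values: 0 → 8 → 11 → 15 → 20

Answer: 20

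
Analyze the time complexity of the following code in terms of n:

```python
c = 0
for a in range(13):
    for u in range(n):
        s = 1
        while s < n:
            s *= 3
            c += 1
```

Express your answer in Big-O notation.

Each loop level contributes: 1 × n × log n. Multiplying the contributions gives O(n log n).

Answer: O(n log n)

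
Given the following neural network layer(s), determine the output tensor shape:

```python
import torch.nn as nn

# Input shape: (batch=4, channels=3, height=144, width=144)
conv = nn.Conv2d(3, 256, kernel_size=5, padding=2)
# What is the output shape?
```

Input: (4, 3, 144, 144) -> Output: (4, 256, 144, 144)

Answer: (4, 256, 144, 144)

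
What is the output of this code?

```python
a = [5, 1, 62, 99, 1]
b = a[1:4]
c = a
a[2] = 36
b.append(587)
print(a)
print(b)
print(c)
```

Key concept: slice vs alias.
Step by step:
`a = [5, 1, 62, 99, 1]` → a = [5, 1, 62, 99, 1]
`b = a[1:4]` → b = [1, 62, 99]
`c = a` → c = [5, 1, 62, 99, 1] (same object as a)
`a[2] = 36` → a = [5, 1, 36, 99, 1] (same object as c); c = [5, 1, 36, 99, 1] (same object as a)
`b.append(587)` → b = [1, 62, 99, 587]
`print(a)` → prints [5, 1, 36, 99, 1]
`print(b)` → prints [1, 62, 99, 587]
`print(c)` → prints [5, 1, 36, 99, 1]

Answer:
[5, 1, 36, 99, 1]
[1, 62, 99, 587]
[5, 1, 36, 99, 1]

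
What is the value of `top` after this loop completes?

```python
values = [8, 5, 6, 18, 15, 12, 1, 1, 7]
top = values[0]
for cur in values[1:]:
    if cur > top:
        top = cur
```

Maximum of [8, 5, 6, 18, 15, 12, 1, 1, 7]
`top` takes the values: 8 → 18

Answer: 18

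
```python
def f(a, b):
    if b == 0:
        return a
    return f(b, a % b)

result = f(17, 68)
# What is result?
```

f(17, 68) -> f(68, 17) -> f(17, 0) -> 17

Answer: 17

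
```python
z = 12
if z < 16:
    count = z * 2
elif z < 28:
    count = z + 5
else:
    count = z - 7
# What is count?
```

Trace:
`z = 12` → z = 12
`if z < 16: ...` → z < 16 is True → count = 24
So count = 24

Answer: 24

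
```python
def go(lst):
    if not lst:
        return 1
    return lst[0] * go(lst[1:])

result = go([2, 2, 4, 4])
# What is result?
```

Product over [2, 2, 4, 4] = 2 * 2 * 4 * 4 = 64

Answer: 64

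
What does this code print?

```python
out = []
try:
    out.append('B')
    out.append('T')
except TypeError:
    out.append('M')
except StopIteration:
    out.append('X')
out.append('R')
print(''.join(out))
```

Execution trace: 'B' (try body) → 'T' (try body, no exception) → 'R' (after the try/except). Output: BTR

Answer: BTR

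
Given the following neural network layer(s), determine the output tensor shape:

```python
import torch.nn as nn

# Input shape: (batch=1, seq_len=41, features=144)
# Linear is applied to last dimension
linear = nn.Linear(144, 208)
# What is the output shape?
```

Input: (1, 41, 144) -> Output: (1, 41, 208)

Answer: (1, 41, 208)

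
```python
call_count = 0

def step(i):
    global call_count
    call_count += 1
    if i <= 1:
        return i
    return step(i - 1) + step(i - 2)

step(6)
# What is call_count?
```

Calls(i) = 1 + Calls(i-1) + Calls(i-2); Calls(0)=Calls(1)=1. For i=6 this gives 25.

Answer: 25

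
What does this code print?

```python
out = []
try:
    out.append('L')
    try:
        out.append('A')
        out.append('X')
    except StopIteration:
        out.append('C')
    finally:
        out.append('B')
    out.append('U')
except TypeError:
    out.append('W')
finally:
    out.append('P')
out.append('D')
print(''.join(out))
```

Execution trace: 'L' (try body) → 'A' (inner try body) → 'X' (inner try body, no exception) → 'B' (inner finally) → 'U' (try body, no exception) → 'P' (finally) → 'D' (after the try/except). Output: LAXBUPD

Answer: LAXBUPD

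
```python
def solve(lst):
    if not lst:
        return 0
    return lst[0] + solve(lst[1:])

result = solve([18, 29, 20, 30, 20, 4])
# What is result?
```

18 + 29 + 20 + 30 + 20 + 4 + 0 = 121

Answer: 121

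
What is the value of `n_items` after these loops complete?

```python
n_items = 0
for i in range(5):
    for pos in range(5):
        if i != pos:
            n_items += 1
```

5² - 5 (exclude diagonal)
`n_items` takes the values: 0 → 1 → 2 → 3 → 4 → 5 → 6 → 7 → 8 → 9 → 10 → 11 → 12 → 13 → 14 → 15 → 16 → 17 → 18 → 19 → 20

Answer: 20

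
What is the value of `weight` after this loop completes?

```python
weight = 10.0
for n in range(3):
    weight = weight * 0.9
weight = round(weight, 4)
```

Exponential decay: 10.0 * 0.9^3
`weight` takes the values: 10.0 → 9.0 → 8.1 → 7.29

Answer: 7.29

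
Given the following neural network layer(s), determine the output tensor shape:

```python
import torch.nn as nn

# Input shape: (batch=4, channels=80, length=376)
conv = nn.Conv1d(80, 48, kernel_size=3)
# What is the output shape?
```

Input: (4, 80, 376) -> Output: (4, 48, 374)

Answer: (4, 48, 374)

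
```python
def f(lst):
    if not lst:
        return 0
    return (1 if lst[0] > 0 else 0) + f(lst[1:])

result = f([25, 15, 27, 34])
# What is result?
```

Count of positive elements in [25, 15, 27, 34] = 4

Answer: 4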